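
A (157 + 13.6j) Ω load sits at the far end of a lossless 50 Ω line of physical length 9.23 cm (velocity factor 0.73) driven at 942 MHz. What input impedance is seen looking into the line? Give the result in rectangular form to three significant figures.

Z_in ≈ 34.8 + j48.5 Ω

λ = v/f = 0.73·c / 942 MHz = 0.232 m
βl = 2π·l/λ = 2π × 0.397 = 143°
tan(βl) = tan(143°) = -0.756
Z_in = Z_0·(Z_L + jZ_0·tanβl)/(Z_0 + jZ_L·tanβl)
     = 50·(157 − j24.2)/(60.3 − j119)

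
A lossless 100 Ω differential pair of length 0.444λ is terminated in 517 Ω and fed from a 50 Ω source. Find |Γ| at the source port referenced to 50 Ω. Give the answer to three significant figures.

|Γ| ≈ 0.809

βl = 2π × 0.444 = 160°
tan(βl) = -0.367
Z_in = Z_0·(Z_L + jZ_0·tanβl)/(Z_0 + jZ_L·tanβl) = 127 + j205 Ω
Γ_s = (Z_in − Z_s)/(Z_in + Z_s) = (77.5 + j205)/(177 + j205), |Γ_s| = 0.809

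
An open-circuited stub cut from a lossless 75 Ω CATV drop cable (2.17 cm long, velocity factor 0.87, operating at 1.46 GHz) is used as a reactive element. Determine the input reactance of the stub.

λ = v/f = 0.87·c / 1.46 GHz = 0.179 m
βl = 2π·l/λ = 2π × 0.121 = 43.7°
tan(βl) = 0.956
For an open-circuited stub, Z_in = −jZ_0·cot(βl) = −jZ_0/tan(βl)

X_in ≈ -78.5 Ω (capacitive)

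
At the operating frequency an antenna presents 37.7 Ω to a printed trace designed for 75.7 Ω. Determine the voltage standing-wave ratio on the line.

VSWR ≈ 2.01

For a purely resistive load, VSWR = R_L/Z_0 or Z_0/R_L (whichever > 1) = 75.7/37.7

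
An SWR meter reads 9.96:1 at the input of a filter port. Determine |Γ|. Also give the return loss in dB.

|Γ| = (S − 1)/(S + 1) = (9.96 − 1)/(9.96 + 1) = 8.96/11
RL = −20·log₁₀|Γ| = −20·log₁₀(0.818)

|Γ| ≈ 0.818; return loss ≈ 1.75 dB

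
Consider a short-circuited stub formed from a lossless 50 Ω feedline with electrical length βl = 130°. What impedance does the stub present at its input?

tan(βl) = -1.19
For a short-circuited stub, Z_in = jZ_0·tan(βl)

Z_in ≈ −j59.6 Ω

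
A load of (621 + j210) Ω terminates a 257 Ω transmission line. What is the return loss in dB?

Γ = (364 + j210)/(878 + j210), |Γ| = 0.465
RL = −20·log₁₀|Γ| = −20·log₁₀(0.465)

RL ≈ 6.64 dB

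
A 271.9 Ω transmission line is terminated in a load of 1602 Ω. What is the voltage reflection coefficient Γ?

Γ = 0.71

Γ = (Z_L − Z_0)/(Z_L + Z_0) = (1602 − 271.9)/(1602 + 271.9) = 1330/1874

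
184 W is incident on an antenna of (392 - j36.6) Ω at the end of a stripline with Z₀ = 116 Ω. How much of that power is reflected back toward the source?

|Γ| = |(276 − j36.6)/(508 − j36.6)| = 0.547
|Γ|² = 0.299
P_refl = |Γ|²·P_inc = 55 W, P_del = (1 − |Γ|²)·P_inc = 129 W

P_reflected ≈ 55 W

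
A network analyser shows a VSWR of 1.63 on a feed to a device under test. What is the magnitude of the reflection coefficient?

|Γ| = (S − 1)/(S + 1) = (1.63 − 1)/(1.63 + 1) = 0.63/2.63

|Γ| ≈ 0.24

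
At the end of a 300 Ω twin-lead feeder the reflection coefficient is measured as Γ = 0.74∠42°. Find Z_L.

Z_L ≈ 303 + j664 Ω

Z_L = Z_0·(1 + Γ)/(1 − Γ) = 300·(1.55 + j0.495)/(0.45 − j0.495)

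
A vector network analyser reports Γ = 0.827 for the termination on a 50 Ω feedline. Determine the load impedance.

Z_L = Z_0·(1 + Γ)/(1 − Γ) = 50·(1.83)/(0.173)

Z_L ≈ 528 Ω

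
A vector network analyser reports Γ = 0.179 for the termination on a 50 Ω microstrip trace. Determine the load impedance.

Z_L = Z_0·(1 + Γ)/(1 − Γ) = 50·(1.18)/(0.821)

Z_L ≈ 71.8 Ω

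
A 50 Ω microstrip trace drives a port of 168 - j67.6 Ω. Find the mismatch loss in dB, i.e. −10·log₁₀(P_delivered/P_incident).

Γ = (118 − j67.6)/(218 − j67.6), |Γ| = 0.596
|Γ|² = 0.355, so P_del/P_inc = 1 − |Γ|² = 0.645
ML = −10·log₁₀(1 − |Γ|²)

mismatch loss ≈ 1.9 dB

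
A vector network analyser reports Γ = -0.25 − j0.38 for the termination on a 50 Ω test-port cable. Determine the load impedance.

Z_L = Z_0·(1 + Γ)/(1 − Γ) = 50·(0.75 − j0.38)/(1.25 + j0.38)

Z_L ≈ 23.2 − j22.3 Ω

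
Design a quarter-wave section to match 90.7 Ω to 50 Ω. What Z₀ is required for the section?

Z_qwt = √(Z_0·R_L) = √(50 × 90.7) = √4535

Z_qwt ≈ 67.3 Ω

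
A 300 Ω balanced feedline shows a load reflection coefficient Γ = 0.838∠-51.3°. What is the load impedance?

Z_L ≈ 137 − j600 Ω

Z_L = Z_0·(1 + Γ)/(1 − Γ) = 300·(1.52 − j0.654)/(0.476 + j0.654)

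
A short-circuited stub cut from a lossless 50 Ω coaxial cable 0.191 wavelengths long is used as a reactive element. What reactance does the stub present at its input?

X_in ≈ 129 Ω (inductive)

βl = 2π × 0.191 = 68.8°
tan(βl) = 2.57
For a short-circuited stub, Z_in = jZ_0·tan(βl)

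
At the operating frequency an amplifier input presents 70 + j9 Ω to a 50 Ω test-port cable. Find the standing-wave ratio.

VSWR ≈ 1.45

Γ = (Z_L − Z_0)/(Z_L + Z_0) = (20 + j9)/(120 + j9)
|Γ| = 21.9/120 = 0.182
VSWR = (1 + |Γ|)/(1 − |Γ|) = 1.18/0.818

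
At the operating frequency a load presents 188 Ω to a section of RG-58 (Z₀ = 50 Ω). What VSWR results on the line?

VSWR ≈ 3.76

Γ = (188 − 50)/(188 + 50) = 0.58
VSWR = (1 + 0.58)/(1 − 0.58)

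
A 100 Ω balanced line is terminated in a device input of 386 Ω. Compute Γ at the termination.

Γ = (Z_L − Z_0)/(Z_L + Z_0) = (386 − 100)/(386 + 100) = 286/486

Γ = 0.588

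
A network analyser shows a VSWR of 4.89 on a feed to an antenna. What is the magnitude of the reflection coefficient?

|Γ| = (S − 1)/(S + 1) = (4.89 − 1)/(4.89 + 1) = 3.89/5.89

|Γ| ≈ 0.66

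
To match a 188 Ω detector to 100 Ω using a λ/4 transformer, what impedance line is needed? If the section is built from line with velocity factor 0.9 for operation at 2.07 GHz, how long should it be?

Z_qwt ≈ 137 Ω; length ≈ 3.26 cm

Z_qwt = √(Z_0·R_L) = √(100 × 188) = √18800
λ = 0.9·c/f = 0.13 m, so l = λ/4 = 0.0326 m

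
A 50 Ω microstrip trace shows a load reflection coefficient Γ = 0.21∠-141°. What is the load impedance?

Z_L ≈ 34.9 − j9.64 Ω

Z_L = Z_0·(1 + Γ)/(1 − Γ) = 50·(0.837 − j0.132)/(1.16 + j0.132)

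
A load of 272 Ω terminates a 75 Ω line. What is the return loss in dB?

Γ = (272 − 75)/(272 + 75) = 0.568
RL = −20·log₁₀|Γ| = −20·log₁₀(0.568)

RL ≈ 4.92 dB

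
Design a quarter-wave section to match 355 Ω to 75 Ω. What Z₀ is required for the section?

Z_qwt ≈ 163 Ω

Z_qwt = √(Z_0·R_L) = √(75 × 355) = √26620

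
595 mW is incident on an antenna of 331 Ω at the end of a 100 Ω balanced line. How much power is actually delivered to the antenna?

P_delivered ≈ 424 mW

Γ = (331 − 100)/(331 + 100) = 0.536
|Γ|² = 0.287
P_refl = |Γ|²·P_inc = 171 mW, P_del = (1 − |Γ|²)·P_inc = 424 mW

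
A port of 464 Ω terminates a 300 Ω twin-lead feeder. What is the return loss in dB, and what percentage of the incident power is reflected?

Γ = (464 − 300)/(464 + 300) = 0.215
RL = −20·log₁₀(0.215) = 13.4 dB
P_refl/P_inc = |Γ|² = 0.0461

RL ≈ 13.4 dB; 4.61% of incident power reflected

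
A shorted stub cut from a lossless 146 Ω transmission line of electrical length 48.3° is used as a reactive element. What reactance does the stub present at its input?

X_in ≈ 164 Ω (inductive)

tan(βl) = 1.12
For a shorted stub, Z_in = jZ_0·tan(βl)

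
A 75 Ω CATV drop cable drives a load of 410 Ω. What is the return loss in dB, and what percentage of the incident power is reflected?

Γ = (410 − 75)/(410 + 75) = 0.691
RL = −20·log₁₀(0.691) = 3.21 dB
P_refl/P_inc = |Γ|² = 0.477

RL ≈ 3.21 dB; 47.7% of incident power reflected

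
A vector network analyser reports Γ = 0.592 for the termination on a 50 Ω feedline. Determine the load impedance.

Z_L ≈ 195 Ω

Z_L = Z_0·(1 + Γ)/(1 − Γ) = 50·(1.59)/(0.408)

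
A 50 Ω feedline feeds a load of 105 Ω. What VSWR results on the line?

VSWR ≈ 2.1

For a purely resistive load, VSWR = R_L/Z_0 or Z_0/R_L (whichever > 1) = 105/50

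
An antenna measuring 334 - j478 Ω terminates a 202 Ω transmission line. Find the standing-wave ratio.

Γ = (Z_L − Z_0)/(Z_L + Z_0) = (132 − j478)/(536 − j478)
|Γ| = 496/718 = 0.69
VSWR = (1 + |Γ|)/(1 − |Γ|) = 1.69/0.31

VSWR ≈ 5.46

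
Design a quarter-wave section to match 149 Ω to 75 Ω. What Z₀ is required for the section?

Z_qwt = √(Z_0·R_L) = √(75 × 149) = √11180

Z_qwt ≈ 106 Ω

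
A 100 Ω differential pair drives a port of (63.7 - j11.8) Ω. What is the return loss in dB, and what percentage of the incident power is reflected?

RL ≈ 12.7 dB; 5.41% of incident power reflected

Γ = (-36.3 − j11.8)/(163.7 − j11.8), |Γ| = 0.233
RL = −20·log₁₀(0.233) = 12.7 dB
P_refl/P_inc = |Γ|² = 0.0541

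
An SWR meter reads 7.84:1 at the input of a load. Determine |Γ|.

|Γ| = (S − 1)/(S + 1) = (7.84 − 1)/(7.84 + 1) = 6.84/8.84

|Γ| ≈ 0.774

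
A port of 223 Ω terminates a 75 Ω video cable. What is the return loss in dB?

Γ = (223 − 75)/(223 + 75) = 0.497
RL = −20·log₁₀|Γ| = −20·log₁₀(0.497)

RL ≈ 6.08 dB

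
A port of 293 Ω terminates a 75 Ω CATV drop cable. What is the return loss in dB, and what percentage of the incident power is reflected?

RL ≈ 4.55 dB; 35.1% of incident power reflected

Γ = (293 − 75)/(293 + 75) = 0.592
RL = −20·log₁₀(0.592) = 4.55 dB
P_refl/P_inc = |Γ|² = 0.351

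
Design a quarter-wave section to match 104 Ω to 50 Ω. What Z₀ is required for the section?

Z_qwt = √(Z_0·R_L) = √(50 × 104) = √5200

Z_qwt ≈ 72.1 Ω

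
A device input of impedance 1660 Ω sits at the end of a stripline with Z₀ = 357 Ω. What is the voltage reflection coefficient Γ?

Γ = 0.646

Γ = (Z_L − Z_0)/(Z_L + Z_0) = (1660 − 357)/(1660 + 357) = 1303/2017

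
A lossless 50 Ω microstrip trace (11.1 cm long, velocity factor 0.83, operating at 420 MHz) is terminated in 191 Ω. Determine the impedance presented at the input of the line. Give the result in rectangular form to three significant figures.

λ = v/f = 0.83·c / 420 MHz = 0.593 m
βl = 2π·l/λ = 2π × 0.187 = 67.4°
tan(βl) = tan(67.4°) = 2.4
Z_in = Z_0·(Z_L + jZ_0·tanβl)/(Z_0 + jZ_L·tanβl)
     = 50·(191 + j120)/(50 + j459)

Z_in ≈ 15.2 − j19.2 Ω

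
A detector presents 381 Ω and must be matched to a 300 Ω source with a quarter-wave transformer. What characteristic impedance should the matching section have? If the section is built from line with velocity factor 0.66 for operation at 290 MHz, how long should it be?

Z_qwt = √(Z_0·R_L) = √(300 × 381) = √114300
λ = 0.66·c/f = 0.683 m, so l = λ/4 = 0.171 m

Z_qwt ≈ 338 Ω; length ≈ 17.1 cm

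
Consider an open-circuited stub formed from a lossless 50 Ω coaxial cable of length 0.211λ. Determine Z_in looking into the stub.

βl = 2π × 0.211 = 76°
tan(βl) = 4
For an open-circuited stub, Z_in = −jZ_0·cot(βl) = −jZ_0/tan(βl)

Z_in ≈ −j12.5 Ω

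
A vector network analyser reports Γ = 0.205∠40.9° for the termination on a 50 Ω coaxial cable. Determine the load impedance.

Z_L = Z_0·(1 + Γ)/(1 − Γ) = 50·(1.15 + j0.134)/(0.845 − j0.134)

Z_L ≈ 65.4 + j18.3 Ω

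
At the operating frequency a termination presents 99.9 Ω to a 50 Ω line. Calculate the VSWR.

Γ = (99.9 − 50)/(99.9 + 50) = 0.333
VSWR = (1 + 0.333)/(1 − 0.333)

VSWR ≈ 2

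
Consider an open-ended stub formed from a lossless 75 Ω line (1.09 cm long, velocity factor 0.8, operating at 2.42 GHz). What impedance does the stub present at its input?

λ = v/f = 0.8·c / 2.42 GHz = 0.0992 m
βl = 2π·l/λ = 2π × 0.11 = 39.6°
tan(βl) = 0.826
For an open-ended stub, Z_in = −jZ_0·cot(βl) = −jZ_0/tan(βl)

Z_in ≈ −j90.8 Ω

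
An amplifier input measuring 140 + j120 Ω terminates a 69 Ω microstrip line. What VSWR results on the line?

Γ = (Z_L − Z_0)/(Z_L + Z_0) = (71 + j120)/(209 + j120)
|Γ| = 139/241 = 0.579
VSWR = (1 + |Γ|)/(1 − |Γ|) = 1.58/0.421

VSWR ≈ 3.75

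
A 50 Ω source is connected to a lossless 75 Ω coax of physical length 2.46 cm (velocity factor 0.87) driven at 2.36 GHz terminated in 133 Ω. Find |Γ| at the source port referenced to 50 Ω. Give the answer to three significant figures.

|Γ| ≈ 0.12

λ = v/f = 0.87·c / 2.36 GHz = 0.111 m
βl = 2π·l/λ = 2π × 0.222 = 80.1°
tan(βl) = 5.72
Z_in = Z_0·(Z_L + jZ_0·tanβl)/(Z_0 + jZ_L·tanβl) = 43.2 − j8.86 Ω
Γ_s = (Z_in − Z_s)/(Z_in + Z_s) = (-6.83 − j8.86)/(93.2 − j8.86), |Γ_s| = 0.12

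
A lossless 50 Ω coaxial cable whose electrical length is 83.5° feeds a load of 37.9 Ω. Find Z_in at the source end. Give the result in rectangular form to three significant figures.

Z_in ≈ 65.3 + j4.12 Ω

tan(βl) = tan(83.5°) = 8.78
Z_in = Z_0·(Z_L + jZ_0·tanβl)/(Z_0 + jZ_L·tanβl)
     = 50·(37.9 + j439)/(50 + j333)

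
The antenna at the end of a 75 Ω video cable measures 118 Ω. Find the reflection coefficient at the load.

Γ = 0.223

Γ = (Z_L − Z_0)/(Z_L + Z_0) = (118 − 75)/(118 + 75) = 43/193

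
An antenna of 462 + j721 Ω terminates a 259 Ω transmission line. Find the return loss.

RL ≈ 2.68 dB

Γ = (203 + j721)/(721 + j721), |Γ| = 0.735
RL = −20·log₁₀|Γ| = −20·log₁₀(0.735)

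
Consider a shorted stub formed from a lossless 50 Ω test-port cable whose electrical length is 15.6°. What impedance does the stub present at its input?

tan(βl) = 0.279
For a shorted stub, Z_in = jZ_0·tan(βl)

Z_in ≈ +j14 Ω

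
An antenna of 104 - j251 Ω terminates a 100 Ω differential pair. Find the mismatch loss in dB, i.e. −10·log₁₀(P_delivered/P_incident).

mismatch loss ≈ 4.01 dB

Γ = (4 − j251)/(204 − j251), |Γ| = 0.776
|Γ|² = 0.602, so P_del/P_inc = 1 − |Γ|² = 0.398
ML = −10·log₁₀(1 − |Γ|²)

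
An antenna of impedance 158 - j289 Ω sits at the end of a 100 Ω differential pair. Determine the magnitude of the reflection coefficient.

|Γ| ≈ 0.761

Γ = (Z_L − Z_0)/(Z_L + Z_0) = (58 − j289)/(258 − j289)
|Γ| = 295/387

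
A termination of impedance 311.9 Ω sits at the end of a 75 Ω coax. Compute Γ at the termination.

Γ = (Z_L − Z_0)/(Z_L + Z_0) = (311.9 − 75)/(311.9 + 75) = 236.9/386.9

Γ = 0.612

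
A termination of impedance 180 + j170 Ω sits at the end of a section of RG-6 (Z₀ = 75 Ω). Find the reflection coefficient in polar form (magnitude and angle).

Γ ≈ 0.652 ∠ 24.6°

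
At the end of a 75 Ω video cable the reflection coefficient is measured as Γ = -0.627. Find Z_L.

Z_L ≈ 17.2 Ω

Z_L = Z_0·(1 + Γ)/(1 − Γ) = 75·(0.373)/(1.63)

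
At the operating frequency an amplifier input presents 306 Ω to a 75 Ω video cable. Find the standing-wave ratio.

Γ = (306 − 75)/(306 + 75) = 0.606
VSWR = (1 + 0.606)/(1 − 0.606)

VSWR ≈ 4.08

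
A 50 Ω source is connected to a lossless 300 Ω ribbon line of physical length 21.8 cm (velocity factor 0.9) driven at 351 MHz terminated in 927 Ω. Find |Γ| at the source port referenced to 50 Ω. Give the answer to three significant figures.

λ = v/f = 0.9·c / 351 MHz = 0.769 m
βl = 2π·l/λ = 2π × 0.283 = 102°
tan(βl) = -4.69
Z_in = Z_0·(Z_L + jZ_0·tanβl)/(Z_0 + jZ_L·tanβl) = 101 + j56.9 Ω
Γ_s = (Z_in − Z_s)/(Z_in + Z_s) = (51 + j56.9)/(151 + j56.9), |Γ_s| = 0.474

|Γ| ≈ 0.474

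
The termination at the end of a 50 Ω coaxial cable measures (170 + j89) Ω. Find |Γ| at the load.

|Γ| ≈ 0.63

Γ = (Z_L − Z_0)/(Z_L + Z_0) = (120 + j89)/(220 + j89)
|Γ| = 149/237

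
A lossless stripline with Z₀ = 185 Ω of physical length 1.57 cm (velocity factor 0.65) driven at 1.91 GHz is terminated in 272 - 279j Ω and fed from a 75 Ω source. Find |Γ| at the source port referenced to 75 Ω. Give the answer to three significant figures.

|Γ| ≈ 0.327

λ = v/f = 0.65·c / 1.91 GHz = 0.102 m
βl = 2π·l/λ = 2π × 0.154 = 55.4°
tan(βl) = 1.45
Z_in = Z_0·(Z_L + jZ_0·tanβl)/(Z_0 + jZ_L·tanβl) = 57.4 − j41.9 Ω
Γ_s = (Z_in − Z_s)/(Z_in + Z_s) = (-17.6 − j41.9)/(132 − j41.9), |Γ_s| = 0.327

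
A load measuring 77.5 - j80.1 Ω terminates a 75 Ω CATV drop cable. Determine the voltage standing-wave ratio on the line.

VSWR ≈ 2.74

Γ = (Z_L − Z_0)/(Z_L + Z_0) = (2.5 − j80.1)/(152.5 − j80.1)
|Γ| = 80.1/172 = 0.465
VSWR = (1 + |Γ|)/(1 − |Γ|) = 1.47/0.535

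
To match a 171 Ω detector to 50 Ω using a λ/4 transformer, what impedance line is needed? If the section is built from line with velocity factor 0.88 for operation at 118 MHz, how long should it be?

Z_qwt = √(Z_0·R_L) = √(50 × 171) = √8550
λ = 0.88·c/f = 2.24 m, so l = λ/4 = 0.559 m

Z_qwt ≈ 92.5 Ω; length ≈ 55.9 cm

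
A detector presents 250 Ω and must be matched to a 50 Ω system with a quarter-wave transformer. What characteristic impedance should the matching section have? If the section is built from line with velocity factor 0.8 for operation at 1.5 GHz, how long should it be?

Z_qwt ≈ 112 Ω; length ≈ 4 cm

Z_qwt = √(Z_0·R_L) = √(50 × 250) = √12500
λ = 0.8·c/f = 0.16 m, so l = λ/4 = 0.04 m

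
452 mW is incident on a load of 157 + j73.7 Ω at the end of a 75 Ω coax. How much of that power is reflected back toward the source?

|Γ| = |(82 + j73.7)/(232 + j73.7)| = 0.453
|Γ|² = 0.205
P_refl = |Γ|²·P_inc = 92.7 mW, P_del = (1 − |Γ|²)·P_inc = 359 mW

P_reflected ≈ 92.7 mW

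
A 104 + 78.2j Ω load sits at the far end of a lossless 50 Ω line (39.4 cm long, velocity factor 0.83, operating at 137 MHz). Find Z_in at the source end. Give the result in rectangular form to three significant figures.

λ = v/f = 0.83·c / 137 MHz = 1.82 m
βl = 2π·l/λ = 2π × 0.217 = 78°
tan(βl) = tan(78°) = 4.72
Z_in = Z_0·(Z_L + jZ_0·tanβl)/(Z_0 + jZ_L·tanβl)
     = 50·(104 + j314)/(-319 + j491)

Z_in ≈ 17.7 − j22.1 Ω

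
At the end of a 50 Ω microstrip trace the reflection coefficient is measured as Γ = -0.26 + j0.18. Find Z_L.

Z_L ≈ 27.8 + j11.1 Ω

Z_L = Z_0·(1 + Γ)/(1 − Γ) = 50·(0.74 + j0.18)/(1.26 − j0.18)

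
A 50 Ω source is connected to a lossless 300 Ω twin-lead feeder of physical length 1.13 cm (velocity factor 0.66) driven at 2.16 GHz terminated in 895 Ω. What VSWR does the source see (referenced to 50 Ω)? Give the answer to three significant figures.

VSWR ≈ 10.3

λ = v/f = 0.66·c / 2.16 GHz = 0.0917 m
βl = 2π·l/λ = 2π × 0.123 = 44.4°
tan(βl) = 0.979
Z_in = Z_0·(Z_L + jZ_0·tanβl)/(Z_0 + jZ_L·tanβl) = 184 − j244 Ω
Γ_s = (Z_in − Z_s)/(Z_in + Z_s) = (134 − j244)/(234 − j244), |Γ_s| = 0.823
VSWR = (1 + |Γ_s|)/(1 − |Γ_s|)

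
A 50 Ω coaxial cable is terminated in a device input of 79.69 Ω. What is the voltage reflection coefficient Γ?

Γ = (Z_L − Z_0)/(Z_L + Z_0) = (79.69 − 50)/(79.69 + 50) = 29.69/129.7

Γ = 0.229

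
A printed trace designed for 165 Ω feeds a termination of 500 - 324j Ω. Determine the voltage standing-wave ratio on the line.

VSWR ≈ 4.41

Γ = (Z_L − Z_0)/(Z_L + Z_0) = (335 − j324)/(665 − j324)
|Γ| = 466/740 = 0.63
VSWR = (1 + |Γ|)/(1 − |Γ|) = 1.63/0.37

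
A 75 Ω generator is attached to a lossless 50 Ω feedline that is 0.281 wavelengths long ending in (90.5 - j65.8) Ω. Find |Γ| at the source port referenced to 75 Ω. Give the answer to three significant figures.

|Γ| ≈ 0.597

βl = 2π × 0.281 = 101°
tan(βl) = -5.07
Z_in = Z_0·(Z_L + jZ_0·tanβl)/(Z_0 + jZ_L·tanβl) = 20.8 + j22.7 Ω
Γ_s = (Z_in − Z_s)/(Z_in + Z_s) = (-54.2 + j22.7)/(95.8 + j22.7), |Γ_s| = 0.597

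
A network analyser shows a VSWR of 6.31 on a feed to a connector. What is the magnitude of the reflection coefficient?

|Γ| ≈ 0.726

|Γ| = (S − 1)/(S + 1) = (6.31 − 1)/(6.31 + 1) = 5.31/7.31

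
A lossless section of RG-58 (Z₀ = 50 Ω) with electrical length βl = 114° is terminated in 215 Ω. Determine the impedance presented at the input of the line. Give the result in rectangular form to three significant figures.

tan(βl) = tan(114°) = -2.25
Z_in = Z_0·(Z_L + jZ_0·tanβl)/(Z_0 + jZ_L·tanβl)
     = 50·(215 − j112)/(50 − j483)

Z_in ≈ 13.8 + j20.8 Ω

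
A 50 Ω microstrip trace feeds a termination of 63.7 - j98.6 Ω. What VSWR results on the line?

Γ = (Z_L − Z_0)/(Z_L + Z_0) = (13.7 − j98.6)/(113.7 − j98.6)
|Γ| = 99.5/150 = 0.661
VSWR = (1 + |Γ|)/(1 − |Γ|) = 1.66/0.339

VSWR ≈ 4.91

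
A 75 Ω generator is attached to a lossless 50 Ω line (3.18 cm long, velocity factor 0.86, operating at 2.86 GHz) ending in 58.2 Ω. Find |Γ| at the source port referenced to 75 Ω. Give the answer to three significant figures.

|Γ| ≈ 0.232

λ = v/f = 0.86·c / 2.86 GHz = 0.0902 m
βl = 2π·l/λ = 2π × 0.353 = 127°
tan(βl) = -1.33
Z_in = Z_0·(Z_L + jZ_0·tanβl)/(Z_0 + jZ_L·tanβl) = 47.4 + j6.94 Ω
Γ_s = (Z_in − Z_s)/(Z_in + Z_s) = (-27.6 + j6.94)/(122 + j6.94), |Γ_s| = 0.232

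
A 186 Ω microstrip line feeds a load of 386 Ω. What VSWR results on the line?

VSWR ≈ 2.08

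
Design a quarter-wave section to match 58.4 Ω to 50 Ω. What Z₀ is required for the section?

Z_qwt ≈ 54 Ω

Z_qwt = √(Z_0·R_L) = √(50 × 58.4) = √2920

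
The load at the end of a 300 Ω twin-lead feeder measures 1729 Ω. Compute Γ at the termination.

Γ = 0.704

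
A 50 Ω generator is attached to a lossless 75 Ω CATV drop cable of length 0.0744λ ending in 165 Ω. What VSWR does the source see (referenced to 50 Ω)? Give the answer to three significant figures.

VSWR ≈ 2.97

βl = 2π × 0.0744 = 26.8°
tan(βl) = 0.505
Z_in = Z_0·(Z_L + jZ_0·tanβl)/(Z_0 + jZ_L·tanβl) = 92.7 − j65.1 Ω
Γ_s = (Z_in − Z_s)/(Z_in + Z_s) = (42.7 − j65.1)/(143 − j65.1), |Γ_s| = 0.496
VSWR = (1 + |Γ_s|)/(1 − |Γ_s|)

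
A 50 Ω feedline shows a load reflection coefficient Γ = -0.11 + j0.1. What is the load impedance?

Z_L ≈ 39.4 + j8.05 Ω

Z_L = Z_0·(1 + Γ)/(1 − Γ) = 50·(0.89 + j0.1)/(1.11 − j0.1)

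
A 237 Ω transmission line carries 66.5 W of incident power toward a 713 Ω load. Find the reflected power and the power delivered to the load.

Γ = (713 − 237)/(713 + 237) = 0.501
|Γ|² = 0.251
P_refl = |Γ|²·P_inc = 16.7 W, P_del = (1 − |Γ|²)·P_inc = 49.8 W

P_reflected ≈ 16.7 W; P_delivered ≈ 49.8 W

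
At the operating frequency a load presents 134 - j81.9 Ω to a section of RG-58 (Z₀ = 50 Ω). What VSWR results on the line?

Γ = (Z_L − Z_0)/(Z_L + Z_0) = (84 − j81.9)/(184 − j81.9)
|Γ| = 117/201 = 0.583
VSWR = (1 + |Γ|)/(1 − |Γ|) = 1.58/0.417

VSWR ≈ 3.79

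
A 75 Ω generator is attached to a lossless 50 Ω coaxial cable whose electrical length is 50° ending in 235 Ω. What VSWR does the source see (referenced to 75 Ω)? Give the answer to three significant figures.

VSWR ≈ 5.46

tan(βl) = 1.19
Z_in = Z_0·(Z_L + jZ_0·tanβl)/(Z_0 + jZ_L·tanβl) = 17.6 − j38.8 Ω
Γ_s = (Z_in − Z_s)/(Z_in + Z_s) = (-57.4 − j38.8)/(92.6 − j38.8), |Γ_s| = 0.691
VSWR = (1 + |Γ_s|)/(1 − |Γ_s|)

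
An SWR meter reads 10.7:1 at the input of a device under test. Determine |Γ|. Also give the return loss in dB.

|Γ| = (S − 1)/(S + 1) = (10.7 − 1)/(10.7 + 1) = 9.7/11.7
RL = −20·log₁₀|Γ| = −20·log₁₀(0.829)

|Γ| ≈ 0.829; return loss ≈ 1.63 dB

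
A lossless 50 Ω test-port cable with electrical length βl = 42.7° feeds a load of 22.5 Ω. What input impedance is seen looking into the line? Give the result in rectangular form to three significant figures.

Z_in ≈ 35.5 + j31.4 Ω

tan(βl) = tan(42.7°) = 0.923
Z_in = Z_0·(Z_L + jZ_0·tanβl)/(Z_0 + jZ_L·tanβl)
     = 50·(22.5 + j46.1)/(50 + j20.8)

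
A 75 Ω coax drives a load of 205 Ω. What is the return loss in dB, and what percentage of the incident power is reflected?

RL ≈ 6.66 dB; 21.6% of incident power reflected

Γ = (205 − 75)/(205 + 75) = 0.464
RL = −20·log₁₀(0.464) = 6.66 dB
P_refl/P_inc = |Γ|² = 0.216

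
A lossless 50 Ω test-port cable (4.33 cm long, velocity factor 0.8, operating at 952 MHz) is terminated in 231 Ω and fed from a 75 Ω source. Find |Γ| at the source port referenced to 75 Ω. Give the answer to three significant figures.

|Γ| ≈ 0.718

λ = v/f = 0.8·c / 952 MHz = 0.252 m
βl = 2π·l/λ = 2π × 0.172 = 61.8°
tan(βl) = 1.87
Z_in = Z_0·(Z_L + jZ_0·tanβl)/(Z_0 + jZ_L·tanβl) = 13.7 − j25.2 Ω
Γ_s = (Z_in − Z_s)/(Z_in + Z_s) = (-61.3 − j25.2)/(88.7 − j25.2), |Γ_s| = 0.718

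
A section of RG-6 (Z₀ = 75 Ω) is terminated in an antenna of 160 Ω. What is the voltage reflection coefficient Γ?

Γ = 0.362

Γ = (Z_L − Z_0)/(Z_L + Z_0) = (160 − 75)/(160 + 75) = 85/235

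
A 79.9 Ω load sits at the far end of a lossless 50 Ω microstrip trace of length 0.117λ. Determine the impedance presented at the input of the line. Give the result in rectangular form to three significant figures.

βl = 2π × 0.117 = 42.1°
tan(βl) = tan(42.1°) = 0.904
Z_in = Z_0·(Z_L + jZ_0·tanβl)/(Z_0 + jZ_L·tanβl)
     = 50·(79.9 + j45.2)/(50 + j72.2)

Z_in ≈ 47 − j22.7 Ω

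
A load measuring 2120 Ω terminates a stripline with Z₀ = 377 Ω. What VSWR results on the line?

VSWR ≈ 5.62

Γ = (2120 − 377)/(2120 + 377) = 0.698
VSWR = (1 + 0.698)/(1 − 0.698)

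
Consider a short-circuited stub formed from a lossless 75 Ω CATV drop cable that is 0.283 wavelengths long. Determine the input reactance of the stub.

βl = 2π × 0.283 = 102°
tan(βl) = -4.75
For a short-circuited stub, Z_in = jZ_0·tan(βl)

X_in ≈ -357 Ω (capacitive)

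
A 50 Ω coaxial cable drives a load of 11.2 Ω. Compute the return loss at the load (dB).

RL ≈ 3.96 dB

Γ = (11.2 − 50)/(11.2 + 50) = -0.634
RL = −20·log₁₀|Γ| = −20·log₁₀(0.634)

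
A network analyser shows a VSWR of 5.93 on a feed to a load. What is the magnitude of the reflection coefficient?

|Γ| ≈ 0.711

|Γ| = (S − 1)/(S + 1) = (5.93 − 1)/(5.93 + 1) = 4.93/6.93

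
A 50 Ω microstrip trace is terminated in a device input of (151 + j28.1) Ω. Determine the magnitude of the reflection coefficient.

Γ = (Z_L − Z_0)/(Z_L + Z_0) = (101 + j28.1)/(201 + j28.1)
|Γ| = 105/203

|Γ| ≈ 0.517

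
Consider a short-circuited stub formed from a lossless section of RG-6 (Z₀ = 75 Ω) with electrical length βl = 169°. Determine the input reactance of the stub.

X_in ≈ -14.6 Ω (capacitive)

tan(βl) = -0.194
For a short-circuited stub, Z_in = jZ_0·tan(βl)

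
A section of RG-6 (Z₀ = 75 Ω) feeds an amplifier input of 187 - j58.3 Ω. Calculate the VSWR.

Γ = (Z_L − Z_0)/(Z_L + Z_0) = (112 − j58.3)/(262 − j58.3)
|Γ| = 126/268 = 0.47
VSWR = (1 + |Γ|)/(1 − |Γ|) = 1.47/0.53

VSWR ≈ 2.78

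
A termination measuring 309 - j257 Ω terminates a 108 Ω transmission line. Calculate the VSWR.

Γ = (Z_L − Z_0)/(Z_L + Z_0) = (201 − j257)/(417 − j257)
|Γ| = 326/490 = 0.666
VSWR = (1 + |Γ|)/(1 − |Γ|) = 1.67/0.334

VSWR ≈ 4.99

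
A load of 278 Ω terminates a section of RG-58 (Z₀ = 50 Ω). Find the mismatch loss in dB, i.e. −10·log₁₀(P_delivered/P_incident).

mismatch loss ≈ 2.87 dB

Γ = (278 − 50)/(278 + 50) = 0.695
|Γ|² = 0.483, so P_del/P_inc = 1 − |Γ|² = 0.517
ML = −10·log₁₀(1 − |Γ|²)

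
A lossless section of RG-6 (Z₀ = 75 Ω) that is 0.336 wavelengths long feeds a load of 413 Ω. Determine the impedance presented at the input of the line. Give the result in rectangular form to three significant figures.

Z_in ≈ 18.3 + j43 Ω

βl = 2π × 0.336 = 121°
tan(βl) = tan(121°) = -1.67
Z_in = Z_0·(Z_L + jZ_0·tanβl)/(Z_0 + jZ_L·tanβl)
     = 75·(413 − j125)/(75 − j688)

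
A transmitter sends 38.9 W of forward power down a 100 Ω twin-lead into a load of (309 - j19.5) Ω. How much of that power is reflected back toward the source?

|Γ| = |(209 − j19.5)/(409 − j19.5)| = 0.513
|Γ|² = 0.263
P_refl = |Γ|²·P_inc = 10.2 W, P_del = (1 − |Γ|²)·P_inc = 28.7 W

P_reflected ≈ 10.2 W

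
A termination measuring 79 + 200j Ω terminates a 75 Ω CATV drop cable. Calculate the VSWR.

VSWR ≈ 8.64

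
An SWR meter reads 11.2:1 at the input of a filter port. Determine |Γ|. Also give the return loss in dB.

|Γ| ≈ 0.836; return loss ≈ 1.56 dB

|Γ| = (S − 1)/(S + 1) = (11.2 − 1)/(11.2 + 1) = 10.2/12.2
RL = −20·log₁₀|Γ| = −20·log₁₀(0.836)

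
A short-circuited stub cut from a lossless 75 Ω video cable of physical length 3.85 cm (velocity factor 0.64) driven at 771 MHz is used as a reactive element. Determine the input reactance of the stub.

λ = v/f = 0.64·c / 771 MHz = 0.249 m
βl = 2π·l/λ = 2π × 0.155 = 55.7°
tan(βl) = 1.46
For a short-circuited stub, Z_in = jZ_0·tan(βl)

X_in ≈ 110 Ω (inductive)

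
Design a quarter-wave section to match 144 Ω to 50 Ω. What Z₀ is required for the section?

Z_qwt ≈ 84.9 Ω

Z_qwt = √(Z_0·R_L) = √(50 × 144) = √7200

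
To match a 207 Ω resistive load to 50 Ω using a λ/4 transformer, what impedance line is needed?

Z_qwt = √(Z_0·R_L) = √(50 × 207) = √10350

Z_qwt ≈ 102 Ω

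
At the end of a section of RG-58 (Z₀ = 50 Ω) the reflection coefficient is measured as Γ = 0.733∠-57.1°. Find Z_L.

Z_L = Z_0·(1 + Γ)/(1 − Γ) = 50·(1.4 − j0.615)/(0.602 + j0.615)

Z_L ≈ 31.2 − j83.1 Ω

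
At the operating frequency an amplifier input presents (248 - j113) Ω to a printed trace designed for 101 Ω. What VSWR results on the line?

Γ = (Z_L − Z_0)/(Z_L + Z_0) = (147 − j113)/(349 − j113)
|Γ| = 185/367 = 0.505
VSWR = (1 + |Γ|)/(1 − |Γ|) = 1.51/0.495

VSWR ≈ 3.04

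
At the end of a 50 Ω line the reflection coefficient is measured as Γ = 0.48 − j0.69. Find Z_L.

Z_L = Z_0·(1 + Γ)/(1 − Γ) = 50·(1.48 − j0.69)/(0.52 + j0.69)

Z_L ≈ 19.7 − j92.4 Ω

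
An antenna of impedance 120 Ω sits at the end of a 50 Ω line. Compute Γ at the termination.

Γ = 0.412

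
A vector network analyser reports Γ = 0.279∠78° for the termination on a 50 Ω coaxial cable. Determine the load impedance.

Z_L ≈ 47.9 + j28.4 Ω

Z_L = Z_0·(1 + Γ)/(1 − Γ) = 50·(1.06 + j0.273)/(0.942 − j0.273)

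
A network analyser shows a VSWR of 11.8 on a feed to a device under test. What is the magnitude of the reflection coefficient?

|Γ| ≈ 0.844

|Γ| = (S − 1)/(S + 1) = (11.8 − 1)/(11.8 + 1) = 10.8/12.8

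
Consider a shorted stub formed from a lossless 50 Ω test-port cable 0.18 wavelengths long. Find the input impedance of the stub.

Z_in ≈ +j106 Ω

βl = 2π × 0.18 = 64.8°
tan(βl) = 2.13
For a shorted stub, Z_in = jZ_0·tan(βl)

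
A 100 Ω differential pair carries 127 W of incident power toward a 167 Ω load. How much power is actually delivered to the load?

Γ = (167 − 100)/(167 + 100) = 0.251
|Γ|² = 0.063
P_refl = |Γ|²·P_inc = 8 W, P_del = (1 − |Γ|²)·P_inc = 119 W

P_delivered ≈ 119 W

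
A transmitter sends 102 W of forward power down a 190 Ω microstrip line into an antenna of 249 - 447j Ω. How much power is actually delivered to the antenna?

P_delivered ≈ 49.2 W

|Γ| = |(59 − j447)/(439 − j447)| = 0.72
|Γ|² = 0.518
P_refl = |Γ|²·P_inc = 52.8 W, P_del = (1 − |Γ|²)·P_inc = 49.2 W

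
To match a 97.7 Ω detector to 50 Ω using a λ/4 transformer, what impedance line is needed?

Z_qwt ≈ 69.9 Ω

Z_qwt = √(Z_0·R_L) = √(50 × 97.7) = √4885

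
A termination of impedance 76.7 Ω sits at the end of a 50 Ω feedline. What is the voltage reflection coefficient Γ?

Γ = 0.211

Γ = (Z_L − Z_0)/(Z_L + Z_0) = (76.7 − 50)/(76.7 + 50) = 26.7/126.7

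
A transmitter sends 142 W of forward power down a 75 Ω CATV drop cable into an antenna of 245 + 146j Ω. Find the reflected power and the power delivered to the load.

P_reflected ≈ 57.6 W; P_delivered ≈ 84.4 W

|Γ| = |(170 + j146)/(320 + j146)| = 0.637
|Γ|² = 0.406
P_refl = |Γ|²·P_inc = 57.6 W, P_del = (1 − |Γ|²)·P_inc = 84.4 W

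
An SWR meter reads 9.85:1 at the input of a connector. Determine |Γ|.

|Γ| = (S − 1)/(S + 1) = (9.85 − 1)/(9.85 + 1) = 8.85/10.8

|Γ| ≈ 0.816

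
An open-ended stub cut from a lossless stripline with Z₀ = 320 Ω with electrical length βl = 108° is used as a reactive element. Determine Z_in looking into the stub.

Z_in ≈ +j104 Ω

tan(βl) = -3.08
For an open-ended stub, Z_in = −jZ_0·cot(βl) = −jZ_0/tan(βl)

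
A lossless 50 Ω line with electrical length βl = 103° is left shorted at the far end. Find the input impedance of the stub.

tan(βl) = -4.33
For a shorted stub, Z_in = jZ_0·tan(βl)

Z_in ≈ −j217 Ω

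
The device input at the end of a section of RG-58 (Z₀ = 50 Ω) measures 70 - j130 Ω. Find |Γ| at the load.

|Γ| ≈ 0.743

Γ = (Z_L − Z_0)/(Z_L + Z_0) = (20 − j130)/(120 − j130)
|Γ| = 132/177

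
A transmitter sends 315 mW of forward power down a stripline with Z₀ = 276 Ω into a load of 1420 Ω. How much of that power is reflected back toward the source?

P_reflected ≈ 143 mW

Γ = (1420 − 276)/(1420 + 276) = 0.675
|Γ|² = 0.455
P_refl = |Γ|²·P_inc = 143 mW, P_del = (1 − |Γ|²)·P_inc = 172 mW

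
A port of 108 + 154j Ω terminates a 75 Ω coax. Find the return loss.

Γ = (33 + j154)/(183 + j154), |Γ| = 0.658
RL = −20·log₁₀|Γ| = −20·log₁₀(0.658)

RL ≈ 3.63 dB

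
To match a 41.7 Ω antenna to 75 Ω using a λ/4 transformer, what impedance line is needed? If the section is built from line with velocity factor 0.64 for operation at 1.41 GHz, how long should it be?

Z_qwt ≈ 55.9 Ω; length ≈ 3.4 cm

Z_qwt = √(Z_0·R_L) = √(75 × 41.7) = √3128
λ = 0.64·c/f = 0.136 m, so l = λ/4 = 0.034 m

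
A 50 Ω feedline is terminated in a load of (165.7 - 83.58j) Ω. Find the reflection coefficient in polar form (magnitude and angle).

Γ = (Z_L − Z_0)/(Z_L + Z_0) = (115.7 − j83.58)/(215.7 − j83.58)
|Γ| = 143/231 = 0.617

Γ ≈ 0.617 ∠ -14.7°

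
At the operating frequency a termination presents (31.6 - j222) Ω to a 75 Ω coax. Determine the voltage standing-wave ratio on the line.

Γ = (Z_L − Z_0)/(Z_L + Z_0) = (-43.4 − j222)/(106.6 − j222)
|Γ| = 226/246 = 0.919
VSWR = (1 + |Γ|)/(1 − |Γ|) = 1.92/0.0815

VSWR ≈ 23.5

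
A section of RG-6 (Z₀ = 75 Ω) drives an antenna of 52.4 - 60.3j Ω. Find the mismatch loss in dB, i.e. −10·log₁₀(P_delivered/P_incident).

Γ = (-22.6 − j60.3)/(127.4 − j60.3), |Γ| = 0.457
|Γ|² = 0.209, so P_del/P_inc = 1 − |Γ|² = 0.791
ML = −10·log₁₀(1 − |Γ|²)

mismatch loss ≈ 1.02 dB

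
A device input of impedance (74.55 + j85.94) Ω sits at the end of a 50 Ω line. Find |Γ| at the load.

|Γ| ≈ 0.591

Γ = (Z_L − Z_0)/(Z_L + Z_0) = (24.55 + j85.94)/(124.5 + j85.94)
|Γ| = 89.4/151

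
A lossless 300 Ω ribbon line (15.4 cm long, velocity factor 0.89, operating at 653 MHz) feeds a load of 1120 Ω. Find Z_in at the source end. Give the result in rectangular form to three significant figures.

λ = v/f = 0.89·c / 653 MHz = 0.409 m
βl = 2π·l/λ = 2π × 0.377 = 136°
tan(βl) = tan(136°) = -0.98
Z_in = Z_0·(Z_L + jZ_0·tanβl)/(Z_0 + jZ_L·tanβl)
     = 300·(1120 − j294)/(300 − j1100)

Z_in ≈ 153 + j264 Ω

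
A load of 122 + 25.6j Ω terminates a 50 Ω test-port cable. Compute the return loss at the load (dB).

RL ≈ 7.14 dB

Γ = (72 + j25.6)/(172 + j25.6), |Γ| = 0.439
RL = −20·log₁₀|Γ| = −20·log₁₀(0.439)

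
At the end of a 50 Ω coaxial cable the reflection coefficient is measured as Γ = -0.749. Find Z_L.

Z_L ≈ 7.18 Ω

Z_L = Z_0·(1 + Γ)/(1 − Γ) = 50·(0.251)/(1.75)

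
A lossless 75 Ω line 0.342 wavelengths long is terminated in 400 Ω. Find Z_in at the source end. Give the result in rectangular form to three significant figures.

Z_in ≈ 19.8 + j46.5 Ω

βl = 2π × 0.342 = 123°
tan(βl) = tan(123°) = -1.53
Z_in = Z_0·(Z_L + jZ_0·tanβl)/(Z_0 + jZ_L·tanβl)
     = 75·(400 − j115)/(75 − j613)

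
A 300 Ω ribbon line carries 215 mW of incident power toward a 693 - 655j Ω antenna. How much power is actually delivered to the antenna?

|Γ| = |(393 − j655)/(993 − j655)| = 0.642
|Γ|² = 0.412
P_refl = |Γ|²·P_inc = 88.7 mW, P_del = (1 − |Γ|²)·P_inc = 126 mW

P_delivered ≈ 126 mW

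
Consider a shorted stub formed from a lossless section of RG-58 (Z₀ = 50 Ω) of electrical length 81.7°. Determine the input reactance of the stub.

X_in ≈ 343 Ω (inductive)

tan(βl) = 6.85
For a shorted stub, Z_in = jZ_0·tan(βl)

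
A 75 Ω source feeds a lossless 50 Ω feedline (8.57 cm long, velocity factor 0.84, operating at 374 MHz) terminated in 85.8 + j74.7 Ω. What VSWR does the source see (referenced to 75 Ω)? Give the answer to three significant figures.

λ = v/f = 0.84·c / 374 MHz = 0.674 m
βl = 2π·l/λ = 2π × 0.127 = 45.8°
tan(βl) = 1.03
Z_in = Z_0·(Z_L + jZ_0·tanβl)/(Z_0 + jZ_L·tanβl) = 51.9 − j64.4 Ω
Γ_s = (Z_in − Z_s)/(Z_in + Z_s) = (-23.1 − j64.4)/(127 − j64.4), |Γ_s| = 0.481
VSWR = (1 + |Γ_s|)/(1 − |Γ_s|)

VSWR ≈ 2.85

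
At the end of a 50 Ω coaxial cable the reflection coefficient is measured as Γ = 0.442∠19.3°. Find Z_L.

Z_L ≈ 111 + j40.5 Ω

Z_L = Z_0·(1 + Γ)/(1 − Γ) = 50·(1.42 + j0.146)/(0.583 − j0.146)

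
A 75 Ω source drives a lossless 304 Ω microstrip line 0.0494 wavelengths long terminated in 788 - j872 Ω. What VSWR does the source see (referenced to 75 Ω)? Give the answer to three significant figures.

βl = 2π × 0.0494 = 17.8°
tan(βl) = 0.321
Z_in = Z_0·(Z_L + jZ_0·tanβl)/(Z_0 + jZ_L·tanβl) = 199 − j489 Ω
Γ_s = (Z_in − Z_s)/(Z_in + Z_s) = (124 − j489)/(274 − j489), |Γ_s| = 0.9
VSWR = (1 + |Γ_s|)/(1 − |Γ_s|)

VSWR ≈ 19.1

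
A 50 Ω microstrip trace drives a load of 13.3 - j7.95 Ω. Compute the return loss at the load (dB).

Γ = (-36.7 − j7.95)/(63.3 − j7.95), |Γ| = 0.589
RL = −20·log₁₀|Γ| = −20·log₁₀(0.589)

RL ≈ 4.6 dB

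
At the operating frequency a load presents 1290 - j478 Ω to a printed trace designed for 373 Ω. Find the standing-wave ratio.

VSWR ≈ 3.97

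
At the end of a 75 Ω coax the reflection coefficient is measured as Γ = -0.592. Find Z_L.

Z_L = Z_0·(1 + Γ)/(1 − Γ) = 75·(0.408)/(1.59)

Z_L ≈ 19.2 Ω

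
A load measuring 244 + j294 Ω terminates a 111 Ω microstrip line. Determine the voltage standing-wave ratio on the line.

VSWR ≈ 5.67

Γ = (Z_L − Z_0)/(Z_L + Z_0) = (133 + j294)/(355 + j294)
|Γ| = 323/461 = 0.7
VSWR = (1 + |Γ|)/(1 − |Γ|) = 1.7/0.3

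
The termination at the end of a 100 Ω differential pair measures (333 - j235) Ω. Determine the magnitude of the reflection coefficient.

Γ = (Z_L − Z_0)/(Z_L + Z_0) = (233 − j235)/(433 − j235)
|Γ| = 331/493

|Γ| ≈ 0.672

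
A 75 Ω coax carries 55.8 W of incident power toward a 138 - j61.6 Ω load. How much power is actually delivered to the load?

P_delivered ≈ 47 W

|Γ| = |(63 − j61.6)/(213 − j61.6)| = 0.397
|Γ|² = 0.158
P_refl = |Γ|²·P_inc = 8.81 W, P_del = (1 − |Γ|²)·P_inc = 47 W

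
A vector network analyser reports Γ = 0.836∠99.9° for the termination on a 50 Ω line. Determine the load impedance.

Z_L ≈ 7.58 + j41.5 Ω

Z_L = Z_0·(1 + Γ)/(1 − Γ) = 50·(0.856 + j0.824)/(1.14 − j0.824)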